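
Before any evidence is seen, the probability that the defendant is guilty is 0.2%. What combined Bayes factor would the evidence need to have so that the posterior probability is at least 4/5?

Prior odds = 0.002/0.998 = 1/499.
Target odds = 0.8/0.2 = 4.
Required Bayes factor = 4 ÷ (1/499) = 1996.

1996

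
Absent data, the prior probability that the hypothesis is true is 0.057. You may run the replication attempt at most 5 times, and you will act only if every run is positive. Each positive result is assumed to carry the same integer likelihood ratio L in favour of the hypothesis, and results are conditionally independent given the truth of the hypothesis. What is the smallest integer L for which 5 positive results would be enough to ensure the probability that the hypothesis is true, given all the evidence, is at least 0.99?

Prior odds = 0.057/0.943 = 57/943.
Target odds = 0.99/0.01 = 99.
Need L⁵ ≥ 99 ÷ (57/943) = 31119/19.
4⁵ = 1024 < 31119/19 ≤ 3125 = 5⁵, so L = 5.

5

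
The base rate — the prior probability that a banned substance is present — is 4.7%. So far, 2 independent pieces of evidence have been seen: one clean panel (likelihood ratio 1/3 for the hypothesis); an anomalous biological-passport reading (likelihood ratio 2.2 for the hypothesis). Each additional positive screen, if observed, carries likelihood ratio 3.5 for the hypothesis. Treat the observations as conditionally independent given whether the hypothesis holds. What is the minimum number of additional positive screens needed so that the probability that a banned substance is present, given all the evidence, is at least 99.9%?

Prior odds = 0.047/0.953 = 47/953.
Combined Bayes factor of the evidence already in hand = (1/3) × 2.2 = 11/15.
Odds after that evidence = (47/953) × 11/15 = 517/14295.
Target odds = 0.999/0.001 = 999.
Need 3.5ⁿ ≥ 999 ÷ (517/14295) = 14280705/517.
3.5⁸ = 5764801/256 falls short of 14280705/517 but 3.5⁹ = 40353607/512 reaches it, so n = 9.

9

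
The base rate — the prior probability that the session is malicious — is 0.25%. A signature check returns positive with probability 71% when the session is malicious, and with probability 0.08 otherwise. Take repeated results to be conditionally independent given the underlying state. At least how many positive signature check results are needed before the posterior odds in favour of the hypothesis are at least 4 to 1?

Prior odds = 0.0025/0.9975 = 1/399.
Likelihood ratio of a positive result = 0.71/0.08 = 8.875.
Target odds = 4.
Need (1/399) × 8.875ⁿ ≥ 4, i.e. 8.875ⁿ ≥ 1596.
8.875³ = 357911/512 falls short of 1596 but 8.875⁴ = 25411681/4096 reaches it, so n = 4.

4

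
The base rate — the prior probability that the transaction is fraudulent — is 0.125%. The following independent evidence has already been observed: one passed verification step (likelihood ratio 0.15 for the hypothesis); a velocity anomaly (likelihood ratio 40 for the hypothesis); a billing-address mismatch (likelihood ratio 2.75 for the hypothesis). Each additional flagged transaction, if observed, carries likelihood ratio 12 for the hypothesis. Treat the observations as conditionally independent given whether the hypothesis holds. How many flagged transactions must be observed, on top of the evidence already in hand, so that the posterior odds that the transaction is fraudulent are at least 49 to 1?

Prior odds = 0.00125/0.99875 = 1/799.
Combined Bayes factor of the evidence already in hand = 0.15 × 40 × 2.75 = 16.5.
Odds after that evidence = (1/799) × 16.5 = 33/1598.
Target odds = 49.
Need 12ⁿ ≥ 49 ÷ (33/1598) = 78302/33.
12³ = 1728 falls short of 78302/33 but 12⁴ = 20736 reaches it, so n = 4.

4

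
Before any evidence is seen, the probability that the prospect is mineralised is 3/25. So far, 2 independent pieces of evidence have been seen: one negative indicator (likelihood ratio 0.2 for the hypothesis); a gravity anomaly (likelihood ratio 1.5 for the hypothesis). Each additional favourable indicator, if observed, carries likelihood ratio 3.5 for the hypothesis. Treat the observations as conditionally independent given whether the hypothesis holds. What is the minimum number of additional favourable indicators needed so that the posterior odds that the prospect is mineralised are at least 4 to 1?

Prior odds = 0.12/0.88 = 3/22.
Combined Bayes factor of the evidence already in hand = 0.2 × 1.5 = 0.3.
Odds after that evidence = (3/22) × 0.3 = 9/220.
Target odds = 4.
Need 3.5ⁿ ≥ 4 ÷ (9/220) = 880/9.
3.5³ = 42.875 falls short of 880/9 but 3.5⁴ = 150.0625 reaches it, so n = 4.

4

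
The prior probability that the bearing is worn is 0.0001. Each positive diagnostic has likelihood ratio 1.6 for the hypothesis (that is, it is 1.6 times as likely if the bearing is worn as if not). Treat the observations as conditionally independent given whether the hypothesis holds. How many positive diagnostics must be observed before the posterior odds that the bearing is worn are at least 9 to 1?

25

Prior odds: 0.0001 ÷ 0.9999 = 1/9999.
Likelihood ratio per positive diagnostic = 1.6.
Target odds = 9.
Need (1/9999) × 1.6ⁿ ≥ 9, i.e. 1.6ⁿ ≥ 89991.
1.6²⁴ ≈79228.2 falls short of 89991 but 1.6²⁵ ≈126765 reaches it, so n = 25.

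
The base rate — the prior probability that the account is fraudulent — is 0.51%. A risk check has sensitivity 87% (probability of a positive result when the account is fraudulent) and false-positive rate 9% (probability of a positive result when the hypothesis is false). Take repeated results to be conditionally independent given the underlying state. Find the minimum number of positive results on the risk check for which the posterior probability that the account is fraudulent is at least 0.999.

6

Prior odds = 0.0051/0.9949 = 51/9949.
Likelihood ratio of a positive result = 0.87/0.09 = 29/3.
Target posterior odds = 0.999/0.001 = 999.
Require (29/3)ⁿ ≥ 999 ÷ (51/9949) = 3313017/17.
(29/3)⁵ = 20511149/243 falls short of 3313017/17 but (29/3)⁶ = 594823321/729 reaches it, so n = 6.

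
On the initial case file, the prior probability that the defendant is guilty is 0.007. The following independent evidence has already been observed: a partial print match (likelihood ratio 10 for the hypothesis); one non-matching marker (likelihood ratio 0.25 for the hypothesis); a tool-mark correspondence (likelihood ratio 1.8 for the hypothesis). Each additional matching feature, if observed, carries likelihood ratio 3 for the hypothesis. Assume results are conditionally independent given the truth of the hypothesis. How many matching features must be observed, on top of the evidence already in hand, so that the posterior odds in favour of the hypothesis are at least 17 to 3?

Prior odds = 0.007/0.993 = 7/993.
Combined Bayes factor of the evidence already in hand = 10 × 0.25 × 1.8 = 4.5.
Odds after that evidence = (7/993) × 4.5 = 21/662.
Target odds = 17/3.
Need 3ⁿ ≥ 17/3 ÷ (21/662) = 11254/63.
3⁴ = 81 falls short of 11254/63 but 3⁵ = 243 reaches it, so n = 5.

5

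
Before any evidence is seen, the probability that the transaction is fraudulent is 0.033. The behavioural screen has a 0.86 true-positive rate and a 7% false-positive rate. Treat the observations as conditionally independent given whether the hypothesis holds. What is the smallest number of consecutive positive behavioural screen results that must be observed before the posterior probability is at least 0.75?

Prior odds: 0.033 ÷ 0.967 = 33/967.
Likelihood ratio of a positive result = 0.86/0.07 = 86/7.
Target odds: 0.75 ÷ 0.25 = 3.
Require (86/7)ⁿ ≥ 3 ÷ (33/967) = 967/11.
(86/7)¹ = 86/7 falls short of 967/11 but (86/7)² = 7396/49 reaches it, so n = 2.

2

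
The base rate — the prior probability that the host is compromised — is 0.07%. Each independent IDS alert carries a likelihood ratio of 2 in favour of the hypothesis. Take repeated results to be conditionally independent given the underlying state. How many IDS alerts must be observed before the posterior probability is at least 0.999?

21

Prior odds = 0.0007/0.9993 = 7/9993.
Likelihood ratio per IDS alert = 2.
Target odds: 0.999 ÷ 0.001 = 999.
Require 2ⁿ ≥ 999 ÷ (7/9993) = 9983007/7.
2²⁰ = 1048576 falls short of 9983007/7 but 2²¹ = 2097152 reaches it, so n = 21.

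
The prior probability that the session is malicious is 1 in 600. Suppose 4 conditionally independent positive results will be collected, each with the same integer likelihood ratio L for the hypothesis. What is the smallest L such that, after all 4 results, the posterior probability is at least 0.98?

14

Prior odds = (1/600)/(599/600) = 1/599.
Target odds = 0.98/0.02 = 49.
Need L⁴ ≥ 49 ÷ (1/599) = 29351.
13⁴ = 28561 < 29351 ≤ 38416 = 14⁴, so L = 14.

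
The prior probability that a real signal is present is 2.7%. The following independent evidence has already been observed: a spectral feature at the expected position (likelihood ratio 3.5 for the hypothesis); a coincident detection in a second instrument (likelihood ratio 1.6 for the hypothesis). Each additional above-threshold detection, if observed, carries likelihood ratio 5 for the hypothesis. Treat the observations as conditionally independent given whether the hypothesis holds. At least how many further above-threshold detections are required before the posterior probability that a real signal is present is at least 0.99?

Prior odds = 0.027/0.973 = 27/973.
Combined Bayes factor of the evidence already in hand = 3.5 × 1.6 = 5.6.
Odds after that evidence = (27/973) × 5.6 = 108/695.
Target odds = 0.99/0.01 = 99.
Need 5ⁿ ≥ 99 ÷ (108/695) = 7645/12.
5⁴ = 625 falls short of 7645/12 but 5⁵ = 3125 reaches it, so n = 5.

5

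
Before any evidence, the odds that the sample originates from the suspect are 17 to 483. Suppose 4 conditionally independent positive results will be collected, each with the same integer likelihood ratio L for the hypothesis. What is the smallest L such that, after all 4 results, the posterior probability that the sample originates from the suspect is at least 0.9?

4

Prior odds = 17/483.
Target odds = 0.9/0.1 = 9.
Need L⁴ ≥ 9 ÷ (17/483) = 4347/17.
3⁴ = 81 < 4347/17 ≤ 256 = 4⁴, so L = 4.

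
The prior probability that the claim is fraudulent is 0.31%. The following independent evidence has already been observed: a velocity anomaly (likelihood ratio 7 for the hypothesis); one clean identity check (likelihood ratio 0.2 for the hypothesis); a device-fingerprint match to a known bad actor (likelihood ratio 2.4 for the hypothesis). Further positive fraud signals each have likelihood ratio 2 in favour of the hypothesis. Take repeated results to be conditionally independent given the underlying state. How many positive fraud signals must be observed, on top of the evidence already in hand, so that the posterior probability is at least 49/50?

13

Prior odds = 0.0031/0.9969 = 31/9969.
Combined Bayes factor of the evidence already in hand = 7 × 0.2 × 2.4 = 3.36.
Odds after that evidence = (31/9969) × 3.36 = 868/83075.
Target odds = 0.98/0.02 = 49.
Need 2ⁿ ≥ 49 ÷ (868/83075) = 581525/124.
2¹² = 4096 falls short of 581525/124 but 2¹³ = 8192 reaches it, so n = 13.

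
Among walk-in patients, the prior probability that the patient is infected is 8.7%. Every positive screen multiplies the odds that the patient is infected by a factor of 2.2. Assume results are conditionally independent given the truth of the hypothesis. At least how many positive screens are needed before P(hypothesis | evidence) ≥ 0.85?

6

Prior odds: 0.087 ÷ 0.913 = 87/913.
Likelihood ratio per positive screen = 2.2.
Target posterior odds = 0.85/0.15 = 17/3.
Require 2.2ⁿ ≥ 17/3 ÷ (87/913) = 15521/261.
2.2⁵ = 51.53632 falls short of 15521/261 but 2.2⁶ = 1771561/15625 reaches it, so n = 6.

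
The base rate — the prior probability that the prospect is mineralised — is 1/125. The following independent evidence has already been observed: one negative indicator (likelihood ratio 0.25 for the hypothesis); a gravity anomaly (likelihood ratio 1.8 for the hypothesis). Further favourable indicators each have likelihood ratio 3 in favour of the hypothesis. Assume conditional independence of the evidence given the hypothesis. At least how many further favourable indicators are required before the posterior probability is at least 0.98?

9

Prior odds = 0.008/0.992 = 1/124.
Combined Bayes factor of the evidence already in hand = 0.25 × 1.8 = 0.45.
Odds after that evidence = (1/124) × 0.45 = 9/2480.
Target odds = 0.98/0.02 = 49.
Need 3ⁿ ≥ 49 ÷ (9/2480) = 121520/9.
3⁸ = 6561 falls short of 121520/9 but 3⁹ = 19683 reaches it, so n = 9.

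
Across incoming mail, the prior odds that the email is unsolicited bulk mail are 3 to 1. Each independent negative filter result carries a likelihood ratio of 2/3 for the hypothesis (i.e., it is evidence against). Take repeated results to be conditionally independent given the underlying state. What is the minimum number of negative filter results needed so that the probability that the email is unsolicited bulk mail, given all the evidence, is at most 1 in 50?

13

Prior odds = 3.
Likelihood ratio per negative filter result = 2/3.
Target posterior odds = 0.02/0.98 = 1/49.
Need 3 × (2/3)ⁿ ≤ 1/49, i.e. (2/3)ⁿ ≤ 1/147.
(2/3)¹² = 4096/531441 is still above 1/147 but (2/3)¹³ = 8192/1594323 is at or below it, so n = 13.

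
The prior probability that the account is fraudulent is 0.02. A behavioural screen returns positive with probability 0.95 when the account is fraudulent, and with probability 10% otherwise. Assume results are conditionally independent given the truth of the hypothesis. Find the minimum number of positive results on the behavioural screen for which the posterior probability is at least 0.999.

Prior odds = 0.02/0.98 = 1/49.
Likelihood ratio of a positive result = 0.95/0.1 = 9.5.
Target odds: 0.999 ÷ 0.001 = 999.
Need (1/49) × 9.5ⁿ ≥ 999, i.e. 9.5ⁿ ≥ 48951.
9.5⁴ = 8145.0625 falls short of 48951 but 9.5⁵ = 77378.09375 reaches it, so n = 5.

5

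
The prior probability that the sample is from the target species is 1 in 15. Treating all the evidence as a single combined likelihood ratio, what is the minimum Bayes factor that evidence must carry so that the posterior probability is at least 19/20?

266

Prior odds = (1/15)/(14/15) = 1/14.
Target odds = 0.95/0.05 = 19.
Required Bayes factor = 19 ÷ (1/14) = 266.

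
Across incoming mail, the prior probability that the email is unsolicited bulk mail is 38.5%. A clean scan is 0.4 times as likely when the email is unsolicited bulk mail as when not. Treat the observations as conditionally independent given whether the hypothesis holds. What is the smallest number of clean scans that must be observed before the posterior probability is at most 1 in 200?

Prior odds = 0.385/0.615 = 77/123.
Likelihood ratio per clean scan = 0.4.
Target posterior odds = 0.005/0.995 = 1/199.
Need (77/123) × 0.4ⁿ ≤ 1/199, i.e. 0.4ⁿ ≤ 123/15323.
0.4⁵ = 0.01024 is still above 123/15323 but 0.4⁶ = 64/15625 is at or below it, so n = 6.

6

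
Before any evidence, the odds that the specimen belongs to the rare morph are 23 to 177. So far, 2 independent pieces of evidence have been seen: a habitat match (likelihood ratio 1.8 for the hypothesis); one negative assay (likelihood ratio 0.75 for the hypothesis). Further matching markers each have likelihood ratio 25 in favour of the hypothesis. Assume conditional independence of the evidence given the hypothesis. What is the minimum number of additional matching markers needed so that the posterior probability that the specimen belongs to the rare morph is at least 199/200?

Prior odds = 23/177.
Combined Bayes factor of the evidence already in hand = 1.8 × 0.75 = 1.35.
Odds after that evidence = (23/177) × 1.35 = 207/1180.
Target odds = 0.995/0.005 = 199.
Need 25ⁿ ≥ 199 ÷ (207/1180) = 234820/207.
25² = 625 falls short of 234820/207 but 25³ = 15625 reaches it, so n = 3.

3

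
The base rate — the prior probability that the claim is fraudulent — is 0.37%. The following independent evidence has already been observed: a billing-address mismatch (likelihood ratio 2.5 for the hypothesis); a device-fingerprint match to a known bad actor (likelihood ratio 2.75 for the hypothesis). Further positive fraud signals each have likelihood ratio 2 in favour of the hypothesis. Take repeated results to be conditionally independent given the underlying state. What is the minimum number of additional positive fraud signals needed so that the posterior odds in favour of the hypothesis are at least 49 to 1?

Prior odds = 0.0037/0.9963 = 37/9963.
Combined Bayes factor of the evidence already in hand = 2.5 × 2.75 = 6.875.
Odds after that evidence = (37/9963) × 6.875 = 2035/79704.
Target odds = 49.
Need 2ⁿ ≥ 49 ÷ (2035/79704) = 3905496/2035.
2¹⁰ = 1024 falls short of 3905496/2035 but 2¹¹ = 2048 reaches it, so n = 11.

11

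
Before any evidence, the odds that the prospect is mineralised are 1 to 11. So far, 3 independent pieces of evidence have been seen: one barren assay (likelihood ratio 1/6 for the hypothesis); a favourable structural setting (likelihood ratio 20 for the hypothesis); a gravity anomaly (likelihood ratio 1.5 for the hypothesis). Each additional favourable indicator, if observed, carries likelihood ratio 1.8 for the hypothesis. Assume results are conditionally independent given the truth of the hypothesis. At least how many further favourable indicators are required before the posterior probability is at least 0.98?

Prior odds = 1/11.
Combined Bayes factor of the evidence already in hand = (1/6) × 20 × 1.5 = 5.
Odds after that evidence = (1/11) × 5 = 5/11.
Target odds = 0.98/0.02 = 49.
Need 1.8ⁿ ≥ 49 ÷ (5/11) = 107.8.
1.8⁷ = 4782969/78125 falls short of 107.8 but 1.8⁸ = 43046721/390625 reaches it, so n = 8.

8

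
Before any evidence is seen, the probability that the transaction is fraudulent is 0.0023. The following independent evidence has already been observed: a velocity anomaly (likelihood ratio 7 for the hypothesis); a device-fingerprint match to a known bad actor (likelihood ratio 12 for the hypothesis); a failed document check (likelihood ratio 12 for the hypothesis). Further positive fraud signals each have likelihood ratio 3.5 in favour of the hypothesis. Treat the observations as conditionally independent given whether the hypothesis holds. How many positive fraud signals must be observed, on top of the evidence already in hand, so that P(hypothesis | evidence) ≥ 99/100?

Prior odds = 0.0023/0.9977 = 23/9977.
Combined Bayes factor of the evidence already in hand = 7 × 12 × 12 = 1008.
Odds after that evidence = (23/9977) × 1008 = 23184/9977.
Target odds = 0.99/0.01 = 99.
Need 3.5ⁿ ≥ 99 ÷ (23184/9977) = 109747/2576.
3.5² = 12.25 falls short of 109747/2576 but 3.5³ = 42.875 reaches it, so n = 3.

3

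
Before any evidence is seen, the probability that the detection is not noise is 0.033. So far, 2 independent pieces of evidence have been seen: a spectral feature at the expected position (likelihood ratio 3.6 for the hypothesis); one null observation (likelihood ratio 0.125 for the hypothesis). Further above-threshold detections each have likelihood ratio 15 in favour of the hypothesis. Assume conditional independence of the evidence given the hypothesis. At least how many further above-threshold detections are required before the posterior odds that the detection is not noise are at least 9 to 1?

Prior odds = 0.033/0.967 = 33/967.
Combined Bayes factor of the evidence already in hand = 3.6 × 0.125 = 0.45.
Odds after that evidence = (33/967) × 0.45 = 297/19340.
Target odds = 9.
Need 15ⁿ ≥ 9 ÷ (297/19340) = 19340/33.
15² = 225 falls short of 19340/33 but 15³ = 3375 reaches it, so n = 3.

3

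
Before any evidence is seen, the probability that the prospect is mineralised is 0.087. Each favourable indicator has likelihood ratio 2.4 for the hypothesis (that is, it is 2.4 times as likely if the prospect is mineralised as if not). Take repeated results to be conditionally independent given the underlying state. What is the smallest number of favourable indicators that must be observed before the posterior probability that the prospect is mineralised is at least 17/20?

5

Prior odds: 0.087 ÷ 0.913 = 87/913.
Likelihood ratio per favourable indicator = 2.4.
Target odds: 0.85 ÷ 0.15 = 17/3.
Require 2.4ⁿ ≥ 17/3 ÷ (87/913) = 15521/261.
2.4⁴ = 33.1776 falls short of 15521/261 but 2.4⁵ = 79.62624 reaches it, so n = 5.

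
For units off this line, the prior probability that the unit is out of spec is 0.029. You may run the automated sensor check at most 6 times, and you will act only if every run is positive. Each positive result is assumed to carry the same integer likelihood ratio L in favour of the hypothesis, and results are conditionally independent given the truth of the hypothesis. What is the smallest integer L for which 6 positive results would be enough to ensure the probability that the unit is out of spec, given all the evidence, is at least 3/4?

3

Prior odds = 0.029/0.971 = 29/971.
Target odds = 0.75/0.25 = 3.
Need L⁶ ≥ 3 ÷ (29/971) = 2913/29.
2⁶ = 64 < 2913/29 ≤ 729 = 3⁶, so L = 3.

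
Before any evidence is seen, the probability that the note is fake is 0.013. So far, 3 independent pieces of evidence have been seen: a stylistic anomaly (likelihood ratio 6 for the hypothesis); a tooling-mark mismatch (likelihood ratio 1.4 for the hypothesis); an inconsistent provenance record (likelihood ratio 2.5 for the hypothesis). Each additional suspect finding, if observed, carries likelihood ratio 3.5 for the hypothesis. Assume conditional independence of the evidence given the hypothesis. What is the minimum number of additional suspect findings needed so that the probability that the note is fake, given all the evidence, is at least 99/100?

5

Prior odds = 0.013/0.987 = 13/987.
Combined Bayes factor of the evidence already in hand = 6 × 1.4 × 2.5 = 21.
Odds after that evidence = (13/987) × 21 = 13/47.
Target odds = 0.99/0.01 = 99.
Need 3.5ⁿ ≥ 99 ÷ (13/47) = 4653/13.
3.5⁴ = 150.0625 falls short of 4653/13 but 3.5⁵ = 525.21875 reaches it, so n = 5.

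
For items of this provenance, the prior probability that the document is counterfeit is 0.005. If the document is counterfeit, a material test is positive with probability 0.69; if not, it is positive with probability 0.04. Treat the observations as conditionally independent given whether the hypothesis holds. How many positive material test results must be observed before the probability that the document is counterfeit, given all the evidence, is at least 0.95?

3

Prior odds = 0.005/0.995 = 1/199.
Likelihood ratio of a positive = 0.69/0.04 = 17.25.
Target odds: 0.95 ÷ 0.05 = 19.
Require 17.25ⁿ ≥ 19 ÷ (1/199) = 3781.
17.25² = 297.5625 falls short of 3781 but 17.25³ = 5132.953125 reaches it, so n = 3.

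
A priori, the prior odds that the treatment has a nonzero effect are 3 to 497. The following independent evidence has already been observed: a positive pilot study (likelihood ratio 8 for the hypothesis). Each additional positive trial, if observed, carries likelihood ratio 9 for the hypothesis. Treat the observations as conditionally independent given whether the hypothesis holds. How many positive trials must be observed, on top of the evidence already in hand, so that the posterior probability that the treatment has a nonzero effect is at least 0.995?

4

Prior odds = 3/497.
Bayes factor of the evidence already in hand = 8.
Odds after that evidence = (3/497) × 8 = 24/497.
Target odds = 0.995/0.005 = 199.
Need 9ⁿ ≥ 199 ÷ (24/497) = 98903/24.
9³ = 729 falls short of 98903/24 but 9⁴ = 6561 reaches it, so n = 4.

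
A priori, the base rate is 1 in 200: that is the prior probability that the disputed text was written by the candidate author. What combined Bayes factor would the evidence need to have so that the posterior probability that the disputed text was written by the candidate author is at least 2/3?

398

Prior odds = 0.005/0.995 = 1/199.
Target odds = (2/3)/(1/3) = 2.
Required Bayes factor = 2 ÷ (1/199) = 398.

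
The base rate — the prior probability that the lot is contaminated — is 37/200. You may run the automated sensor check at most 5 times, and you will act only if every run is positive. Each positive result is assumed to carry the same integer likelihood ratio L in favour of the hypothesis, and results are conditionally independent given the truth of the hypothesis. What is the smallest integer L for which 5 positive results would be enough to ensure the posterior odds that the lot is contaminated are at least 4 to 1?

Prior odds = 0.185/0.815 = 37/163.
Target odds = 4.
Need L⁵ ≥ 4 ÷ (37/163) = 652/37.
1⁵ = 1 < 652/37 ≤ 32 = 2⁵, so L = 2.

2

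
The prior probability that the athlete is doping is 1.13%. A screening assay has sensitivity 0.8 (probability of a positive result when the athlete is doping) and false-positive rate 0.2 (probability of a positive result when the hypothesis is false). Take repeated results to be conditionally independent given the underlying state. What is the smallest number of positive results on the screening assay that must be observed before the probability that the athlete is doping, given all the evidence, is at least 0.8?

5

Prior odds = 0.0113/0.9887 = 113/9887.
Likelihood ratio of a positive result = 0.8/0.2 = 4.
Target posterior odds = 0.8/0.2 = 4.
Need (113/9887) × 4ⁿ ≥ 4, i.e. 4ⁿ ≥ 39548/113.
4⁴ = 256 falls short of 39548/113 but 4⁵ = 1024 reaches it, so n = 5.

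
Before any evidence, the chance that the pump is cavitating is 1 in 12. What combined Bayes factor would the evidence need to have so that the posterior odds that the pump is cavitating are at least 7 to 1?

Prior odds = (1/12)/(11/12) = 1/11.
Target odds = 7.
Required Bayes factor = 7 ÷ (1/11) = 77.

77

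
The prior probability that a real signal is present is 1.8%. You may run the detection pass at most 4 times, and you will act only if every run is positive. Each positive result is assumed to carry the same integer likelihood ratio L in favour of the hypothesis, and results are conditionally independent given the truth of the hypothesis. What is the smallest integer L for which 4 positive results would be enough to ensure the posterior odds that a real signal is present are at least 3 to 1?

4

Prior odds = 0.018/0.982 = 9/491.
Target odds = 3.
Need L⁴ ≥ 3 ÷ (9/491) = 491/3.
3⁴ = 81 < 491/3 ≤ 256 = 4⁴, so L = 4.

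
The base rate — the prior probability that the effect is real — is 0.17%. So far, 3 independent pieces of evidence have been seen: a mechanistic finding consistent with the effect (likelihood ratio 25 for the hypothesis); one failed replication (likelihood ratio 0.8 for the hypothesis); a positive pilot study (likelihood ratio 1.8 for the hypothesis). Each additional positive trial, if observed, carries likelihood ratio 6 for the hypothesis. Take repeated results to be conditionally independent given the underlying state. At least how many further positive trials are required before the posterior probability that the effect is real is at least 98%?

4

Prior odds = 0.0017/0.9983 = 17/9983.
Combined Bayes factor of the evidence already in hand = 25 × 0.8 × 1.8 = 36.
Odds after that evidence = (17/9983) × 36 = 612/9983.
Target odds = 0.98/0.02 = 49.
Need 6ⁿ ≥ 49 ÷ (612/9983) = 489167/612.
6³ = 216 falls short of 489167/612 but 6⁴ = 1296 reaches it, so n = 4.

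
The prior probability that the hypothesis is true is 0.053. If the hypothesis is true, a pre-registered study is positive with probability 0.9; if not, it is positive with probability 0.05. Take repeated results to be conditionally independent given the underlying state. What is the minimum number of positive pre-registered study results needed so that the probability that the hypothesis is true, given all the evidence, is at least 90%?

2

Prior odds = 0.053/0.947 = 53/947.
Likelihood ratio of a positive = 0.9/0.05 = 18.
Target posterior odds = 0.9/0.1 = 9.
Need (53/947) × 18ⁿ ≥ 9, i.e. 18ⁿ ≥ 8523/53.
18¹ = 18 falls short of 8523/53 but 18² = 324 reaches it, so n = 2.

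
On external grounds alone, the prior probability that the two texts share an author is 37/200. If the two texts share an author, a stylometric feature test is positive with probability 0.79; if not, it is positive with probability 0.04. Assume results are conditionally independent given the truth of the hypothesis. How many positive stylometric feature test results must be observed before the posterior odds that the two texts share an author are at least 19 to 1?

2

Prior odds = 0.185/0.815 = 37/163.
Likelihood ratio of a positive = 0.79/0.04 = 19.75.
Target odds = 19.
Need (37/163) × 19.75ⁿ ≥ 19, i.e. 19.75ⁿ ≥ 3097/37.
19.75¹ = 19.75 falls short of 3097/37 but 19.75² = 390.0625 reaches it, so n = 2.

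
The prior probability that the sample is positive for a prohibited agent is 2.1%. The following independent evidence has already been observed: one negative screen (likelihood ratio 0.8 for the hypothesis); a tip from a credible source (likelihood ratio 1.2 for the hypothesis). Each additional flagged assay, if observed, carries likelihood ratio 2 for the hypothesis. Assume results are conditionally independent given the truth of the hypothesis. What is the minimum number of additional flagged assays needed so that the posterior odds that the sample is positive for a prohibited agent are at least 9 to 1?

9

Prior odds = 0.021/0.979 = 21/979.
Combined Bayes factor of the evidence already in hand = 0.8 × 1.2 = 0.96.
Odds after that evidence = (21/979) × 0.96 = 504/24475.
Target odds = 9.
Need 2ⁿ ≥ 9 ÷ (504/24475) = 24475/56.
2⁸ = 256 falls short of 24475/56 but 2⁹ = 512 reaches it, so n = 9.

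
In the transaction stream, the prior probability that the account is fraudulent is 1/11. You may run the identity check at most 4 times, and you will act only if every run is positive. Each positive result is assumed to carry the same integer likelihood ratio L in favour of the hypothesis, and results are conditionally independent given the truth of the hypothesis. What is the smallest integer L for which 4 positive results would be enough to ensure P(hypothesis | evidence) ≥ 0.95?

4

Prior odds = (1/11)/(10/11) = 0.1.
Target odds = 0.95/0.05 = 19.
Need L⁴ ≥ 19 ÷ 0.1 = 190.
3⁴ = 81 < 190 ≤ 256 = 4⁴, so L = 4.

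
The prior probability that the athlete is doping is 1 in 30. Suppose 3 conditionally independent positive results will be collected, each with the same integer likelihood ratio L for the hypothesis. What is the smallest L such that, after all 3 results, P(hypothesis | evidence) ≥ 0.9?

7

Prior odds = (1/30)/(29/30) = 1/29.
Target odds = 0.9/0.1 = 9.
Need L³ ≥ 9 ÷ (1/29) = 261.
6³ = 216 < 261 ≤ 343 = 7³, so L = 7.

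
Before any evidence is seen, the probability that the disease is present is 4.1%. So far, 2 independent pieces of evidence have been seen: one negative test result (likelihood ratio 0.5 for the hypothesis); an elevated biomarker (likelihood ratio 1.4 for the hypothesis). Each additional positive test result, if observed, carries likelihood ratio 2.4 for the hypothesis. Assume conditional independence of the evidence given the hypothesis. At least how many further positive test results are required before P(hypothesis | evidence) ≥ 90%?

Prior odds = 0.041/0.959 = 41/959.
Combined Bayes factor of the evidence already in hand = 0.5 × 1.4 = 0.7.
Odds after that evidence = (41/959) × 0.7 = 41/1370.
Target odds = 0.9/0.1 = 9.
Need 2.4ⁿ ≥ 9 ÷ (41/1370) = 12330/41.
2.4⁶ = 2985984/15625 falls short of 12330/41 but 2.4⁷ = 35831808/78125 reaches it, so n = 7.

7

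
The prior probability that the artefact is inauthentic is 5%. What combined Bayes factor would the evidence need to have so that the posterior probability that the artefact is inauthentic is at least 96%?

Prior odds = 0.05/0.95 = 1/19.
Target odds = 0.96/0.04 = 24.
Required Bayes factor = 24 ÷ (1/19) = 456.

456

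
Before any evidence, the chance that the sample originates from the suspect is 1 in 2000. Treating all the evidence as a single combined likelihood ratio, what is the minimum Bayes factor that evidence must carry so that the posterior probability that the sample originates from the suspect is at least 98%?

Prior odds = 0.0005/0.9995 = 1/1999.
Target odds = 0.98/0.02 = 49.
Required Bayes factor = 49 ÷ (1/1999) = 97951.

97951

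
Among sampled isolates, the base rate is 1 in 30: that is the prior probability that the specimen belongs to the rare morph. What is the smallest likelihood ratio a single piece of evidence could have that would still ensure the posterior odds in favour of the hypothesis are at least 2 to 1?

58

Prior odds = (1/30)/(29/30) = 1/29.
Target odds = 2.
Required Bayes factor = 2 ÷ (1/29) = 58.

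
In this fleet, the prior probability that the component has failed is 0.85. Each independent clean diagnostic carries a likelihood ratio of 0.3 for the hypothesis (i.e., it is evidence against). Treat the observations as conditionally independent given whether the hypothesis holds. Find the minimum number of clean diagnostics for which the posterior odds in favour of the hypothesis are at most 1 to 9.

4

Prior odds: 0.85 ÷ 0.15 = 17/3.
Likelihood ratio per clean diagnostic = 0.3.
Target odds = 1/9.
Require 0.3ⁿ ≤ 1/9 ÷ (17/3) = 1/51.
0.3³ = 0.027 is still above 1/51 but 0.3⁴ = 0.0081 is at or below it, so n = 4.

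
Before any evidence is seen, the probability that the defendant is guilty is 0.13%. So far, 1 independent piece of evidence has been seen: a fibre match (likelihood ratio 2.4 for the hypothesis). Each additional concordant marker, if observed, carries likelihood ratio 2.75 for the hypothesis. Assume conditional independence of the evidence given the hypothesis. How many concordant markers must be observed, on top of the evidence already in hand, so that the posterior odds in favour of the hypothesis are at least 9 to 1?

Prior odds = 0.0013/0.9987 = 13/9987.
Bayes factor of the evidence already in hand = 2.4.
Odds after that evidence = (13/9987) × 2.4 = 52/16645.
Target odds = 9.
Need 2.75ⁿ ≥ 9 ÷ (52/16645) = 149805/52.
2.75⁷ = 19487171/16384 falls short of 149805/52 but 2.75⁸ = 214358881/65536 reaches it, so n = 8.

8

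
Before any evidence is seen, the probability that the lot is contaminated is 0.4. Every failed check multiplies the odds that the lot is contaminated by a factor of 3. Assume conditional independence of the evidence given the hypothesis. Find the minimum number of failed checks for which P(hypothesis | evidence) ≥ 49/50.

Prior odds: 0.4 ÷ 0.6 = 2/3.
Likelihood ratio per failed check = 3.
Target odds: 0.98 ÷ 0.02 = 49.
Need (2/3) × 3ⁿ ≥ 49, i.e. 3ⁿ ≥ 73.5.
3³ = 27 falls short of 73.5 but 3⁴ = 81 reaches it, so n = 4.

4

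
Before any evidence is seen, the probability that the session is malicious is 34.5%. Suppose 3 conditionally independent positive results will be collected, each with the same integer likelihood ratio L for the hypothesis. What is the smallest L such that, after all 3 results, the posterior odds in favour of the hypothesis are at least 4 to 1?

2

Prior odds = 0.345/0.655 = 69/131.
Target odds = 4.
Need L³ ≥ 4 ÷ (69/131) = 524/69.
1³ = 1 < 524/69 ≤ 8 = 2³, so L = 2.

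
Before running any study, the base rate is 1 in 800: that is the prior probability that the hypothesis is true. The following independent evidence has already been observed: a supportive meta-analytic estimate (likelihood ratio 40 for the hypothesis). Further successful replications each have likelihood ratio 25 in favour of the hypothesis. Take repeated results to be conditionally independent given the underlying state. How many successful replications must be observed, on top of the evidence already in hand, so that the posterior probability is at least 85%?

2

Prior odds = 0.00125/0.99875 = 1/799.
Bayes factor of the evidence already in hand = 40.
Odds after that evidence = (1/799) × 40 = 40/799.
Target odds = 0.85/0.15 = 17/3.
Need 25ⁿ ≥ 17/3 ÷ (40/799) = 13583/120.
25¹ = 25 falls short of 13583/120 but 25² = 625 reaches it, so n = 2.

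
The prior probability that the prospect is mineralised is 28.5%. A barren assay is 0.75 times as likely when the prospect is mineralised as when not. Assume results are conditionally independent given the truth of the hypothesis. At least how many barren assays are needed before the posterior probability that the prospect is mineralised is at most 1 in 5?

Prior odds = 0.285/0.715 = 57/143.
Likelihood ratio per barren assay = 0.75.
Target posterior odds = 0.2/0.8 = 0.25.
Need (57/143) × 0.75ⁿ ≤ 0.25, i.e. 0.75ⁿ ≤ 143/228.
0.75¹ = 0.75 is still above 143/228 but 0.75² = 0.5625 is at or below it, so n = 2.

2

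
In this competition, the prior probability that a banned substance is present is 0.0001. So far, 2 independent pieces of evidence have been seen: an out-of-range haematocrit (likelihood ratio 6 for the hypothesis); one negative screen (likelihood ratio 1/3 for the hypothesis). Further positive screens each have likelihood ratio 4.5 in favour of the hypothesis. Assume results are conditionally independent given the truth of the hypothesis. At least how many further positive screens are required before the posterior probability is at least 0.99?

9

Prior odds = 0.0001/0.9999 = 1/9999.
Combined Bayes factor of the evidence already in hand = 6 × (1/3) = 2.
Odds after that evidence = (1/9999) × 2 = 2/9999.
Target odds = 0.99/0.01 = 99.
Need 4.5ⁿ ≥ 99 ÷ (2/9999) = 494950.5.
4.5⁸ = 43046721/256 falls short of 494950.5 but 4.5⁹ = 387420489/512 reaches it, so n = 9.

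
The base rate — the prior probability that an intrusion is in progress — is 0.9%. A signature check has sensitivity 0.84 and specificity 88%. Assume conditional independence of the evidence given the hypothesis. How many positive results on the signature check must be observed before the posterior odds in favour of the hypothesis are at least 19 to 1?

4

Prior odds = 0.009/0.991 = 9/991.
False-positive rate = 1 − 0.88 = 0.12; likelihood ratio of a positive = 0.84/0.12 = 7.
Target odds = 19.
Need (9/991) × 7ⁿ ≥ 19, i.e. 7ⁿ ≥ 18829/9.
7³ = 343 falls short of 18829/9 but 7⁴ = 2401 reaches it, so n = 4.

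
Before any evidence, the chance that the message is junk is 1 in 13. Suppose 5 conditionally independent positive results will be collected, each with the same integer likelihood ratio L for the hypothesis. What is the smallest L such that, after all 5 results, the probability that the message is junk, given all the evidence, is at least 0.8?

3

Prior odds = (1/13)/(12/13) = 1/12.
Target odds = 0.8/0.2 = 4.
Need L⁵ ≥ 4 ÷ (1/12) = 48.
2⁵ = 32 < 48 ≤ 243 = 3⁵, so L = 3.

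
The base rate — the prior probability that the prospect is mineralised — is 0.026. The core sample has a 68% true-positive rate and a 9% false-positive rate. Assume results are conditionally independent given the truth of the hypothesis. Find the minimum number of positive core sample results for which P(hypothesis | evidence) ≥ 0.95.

4

Prior odds = 0.026/0.974 = 13/487.
Likelihood ratio of a positive result = 0.68/0.09 = 68/9.
Target posterior odds = 0.95/0.05 = 19.
Require (68/9)ⁿ ≥ 19 ÷ (13/487) = 9253/13.
(68/9)³ = 314432/729 falls short of 9253/13 but (68/9)⁴ = 21381376/6561 reaches it, so n = 4.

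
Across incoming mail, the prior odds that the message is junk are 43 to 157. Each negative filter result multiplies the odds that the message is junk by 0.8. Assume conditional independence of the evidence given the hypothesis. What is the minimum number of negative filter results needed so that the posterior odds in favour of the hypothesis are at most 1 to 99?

15

Prior odds = 43/157.
Likelihood ratio per negative filter result = 0.8.
Target odds = 1/99.
Need (43/157) × 0.8ⁿ ≤ 1/99, i.e. 0.8ⁿ ≤ 157/4257.
0.8¹⁴ ≈0.0439805 is still above 157/4257 but 0.8¹⁵ ≈0.0351844 is at or below it, so n = 15.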